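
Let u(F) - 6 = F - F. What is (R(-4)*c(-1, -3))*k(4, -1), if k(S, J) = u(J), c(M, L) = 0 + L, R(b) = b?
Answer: 72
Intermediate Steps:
u(F) = 6 (u(F) = 6 + (F - F) = 6 + 0 = 6)
c(M, L) = L
k(S, J) = 6
(R(-4)*c(-1, -3))*k(4, -1) = -4*(-3)*6 = 12*6 = 72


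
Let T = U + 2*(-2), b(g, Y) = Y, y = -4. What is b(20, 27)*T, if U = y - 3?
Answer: -297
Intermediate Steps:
U = -7 (U = -4 - 3 = -7)
T = -11 (T = -7 + 2*(-2) = -7 - 4 = -11)
b(20, 27)*T = 27*(-11) = -297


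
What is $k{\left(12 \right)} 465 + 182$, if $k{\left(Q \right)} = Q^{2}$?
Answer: $67142$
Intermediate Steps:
$k{\left(12 \right)} 465 + 182 = 12^{2} \cdot 465 + 182 = 144 \cdot 465 + 182 = 66960 + 182 = 67142$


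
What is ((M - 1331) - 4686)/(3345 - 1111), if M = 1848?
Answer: -4169/2234 ≈ -1.8662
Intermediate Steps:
((M - 1331) - 4686)/(3345 - 1111) = ((1848 - 1331) - 4686)/(3345 - 1111) = (517 - 4686)/2234 = -4169*1/2234 = -4169/2234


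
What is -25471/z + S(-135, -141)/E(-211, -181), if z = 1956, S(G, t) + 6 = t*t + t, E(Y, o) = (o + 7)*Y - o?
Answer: -901152841/72166620 ≈ -12.487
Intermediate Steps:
E(Y, o) = -o + Y*(7 + o) (E(Y, o) = (7 + o)*Y - o = Y*(7 + o) - o = -o + Y*(7 + o))
S(G, t) = -6 + t + t**2 (S(G, t) = -6 + (t*t + t) = -6 + (t**2 + t) = -6 + (t + t**2) = -6 + t + t**2)
-25471/z + S(-135, -141)/E(-211, -181) = -25471/1956 + (-6 - 141 + (-141)**2)/(-1*(-181) + 7*(-211) - 211*(-181)) = -25471*1/1956 + (-6 - 141 + 19881)/(181 - 1477 + 38191) = -25471/1956 + 19734/36895 = -901152841/72166620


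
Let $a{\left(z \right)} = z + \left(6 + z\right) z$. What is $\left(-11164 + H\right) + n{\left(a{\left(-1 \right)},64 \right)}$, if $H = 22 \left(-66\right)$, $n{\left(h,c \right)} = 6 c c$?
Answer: $11960$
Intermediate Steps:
$a{\left(z \right)} = z + z \left(6 + z\right)$
$n{\left(h,c \right)} = 6 c^{2}$
$H = -1452$
$\left(-11164 + H\right) + n{\left(a{\left(-1 \right)},64 \right)} = \left(-11164 - 1452\right) + 6 \cdot 64^{2} = -12616 + 6 \cdot 4096 = -12616 + 24576 = 11960$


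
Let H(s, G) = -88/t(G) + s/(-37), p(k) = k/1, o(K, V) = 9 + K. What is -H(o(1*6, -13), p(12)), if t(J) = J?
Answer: 859/111 ≈ 7.7387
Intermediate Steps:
p(k) = k (p(k) = k*1 = k)
H(s, G) = -88/G - s/37 (H(s, G) = -88/G + s/(-37) = -88/G + s*(-1/37) = -88/G - s/37)
-H(o(1*6, -13), p(12)) = -(-88/12 - (9 + 1*6)/37) = -(-88*1/12 - (9 + 6)/37) = -(-22/3 - 1/37*15) = -(-22/3 - 15/37) = -1*(-859/111) = 859/111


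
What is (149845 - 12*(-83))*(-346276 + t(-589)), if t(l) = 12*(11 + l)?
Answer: -53278851292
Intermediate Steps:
t(l) = 132 + 12*l
(149845 - 12*(-83))*(-346276 + t(-589)) = (149845 - 12*(-83))*(-346276 + (132 + 12*(-589))) = (149845 + 996)*(-346276 + (132 - 7068)) = 150841*(-346276 - 6936) = 150841*(-353212) = -53278851292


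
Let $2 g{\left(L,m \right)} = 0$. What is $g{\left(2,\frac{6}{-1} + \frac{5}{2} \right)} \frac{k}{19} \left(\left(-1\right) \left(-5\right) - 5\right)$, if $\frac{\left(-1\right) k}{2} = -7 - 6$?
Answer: $0$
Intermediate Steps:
$g{\left(L,m \right)} = 0$ ($g{\left(L,m \right)} = \frac{1}{2} \cdot 0 = 0$)
$k = 26$ ($k = - 2 \left(-7 - 6\right) = \left(-2\right) \left(-13\right) = 26$)
$g{\left(2,\frac{6}{-1} + \frac{5}{2} \right)} \frac{k}{19} \left(\left(-1\right) \left(-5\right) - 5\right) = 0 \cdot \frac{26}{19} \left(\left(-1\right) \left(-5\right) - 5\right) = 0 \cdot 26 \cdot \frac{1}{19} \left(5 - 5\right) = 0 \cdot \frac{26}{19} \cdot 0 = 0 \cdot 0 = 0$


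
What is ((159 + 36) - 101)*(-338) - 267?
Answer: -32039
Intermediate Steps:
((159 + 36) - 101)*(-338) - 267 = (195 - 101)*(-338) - 267 = 94*(-338) - 267 = -31772 - 267 = -32039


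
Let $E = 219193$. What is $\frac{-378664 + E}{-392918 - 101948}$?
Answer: $\frac{159471}{494866} \approx 0.32225$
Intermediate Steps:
$\frac{-378664 + E}{-392918 - 101948} = \frac{-378664 + 219193}{-392918 - 101948} = - \frac{159471}{-494866} = \left(-159471\right) \left(- \frac{1}{494866}\right) = \frac{159471}{494866}$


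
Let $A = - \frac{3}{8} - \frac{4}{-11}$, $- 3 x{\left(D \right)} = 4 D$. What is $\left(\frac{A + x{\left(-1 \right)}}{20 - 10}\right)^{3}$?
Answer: $\frac{42508549}{18399744000} \approx 0.0023103$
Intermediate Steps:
$x{\left(D \right)} = - \frac{4 D}{3}$
$A = - \frac{1}{88}$ ($A = \left(-3\right) \frac{1}{8} - - \frac{4}{11} = - \frac{3}{8} + \frac{4}{11} = - \frac{1}{88} \approx -0.011364$)
$\left(\frac{A + x{\left(-1 \right)}}{20 - 10}\right)^{3} = \left(\frac{- \frac{1}{88} - - \frac{4}{3}}{20 - 10}\right)^{3} = \left(\frac{- \frac{1}{88} + \frac{4}{3}}{10}\right)^{3} = \left(\frac{349}{264} \cdot \frac{1}{10}\right)^{3} = \left(\frac{349}{2640}\right)^{3} = \frac{42508549}{18399744000}$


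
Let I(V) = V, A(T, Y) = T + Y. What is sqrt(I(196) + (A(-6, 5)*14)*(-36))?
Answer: 10*sqrt(7) ≈ 26.458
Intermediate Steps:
sqrt(I(196) + (A(-6, 5)*14)*(-36)) = sqrt(196 + ((-6 + 5)*14)*(-36)) = sqrt(196 - 1*14*(-36)) = sqrt(196 - 14*(-36)) = sqrt(196 + 504) = sqrt(700) = 10*sqrt(7)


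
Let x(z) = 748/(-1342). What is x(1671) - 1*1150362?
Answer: -70172116/61 ≈ -1.1504e+6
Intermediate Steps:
x(z) = -34/61 (x(z) = 748*(-1/1342) = -34/61)
x(1671) - 1*1150362 = -34/61 - 1*1150362 = -34/61 - 1150362 = -70172116/61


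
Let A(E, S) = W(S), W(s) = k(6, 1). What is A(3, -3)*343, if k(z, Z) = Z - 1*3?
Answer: -686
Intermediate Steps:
k(z, Z) = -3 + Z (k(z, Z) = Z - 3 = -3 + Z)
W(s) = -2 (W(s) = -3 + 1 = -2)
A(E, S) = -2
A(3, -3)*343 = -2*343 = -686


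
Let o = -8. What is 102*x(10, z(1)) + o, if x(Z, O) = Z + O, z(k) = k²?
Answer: 1114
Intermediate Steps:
x(Z, O) = O + Z
102*x(10, z(1)) + o = 102*(1² + 10) - 8 = 102*(1 + 10) - 8 = 102*11 - 8 = 1122 - 8 = 1114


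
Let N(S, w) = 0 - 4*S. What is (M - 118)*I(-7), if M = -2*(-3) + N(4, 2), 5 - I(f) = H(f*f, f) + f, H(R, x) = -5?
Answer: -2176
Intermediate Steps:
N(S, w) = -4*S
I(f) = 10 - f (I(f) = 5 - (-5 + f) = 5 + (5 - f) = 10 - f)
M = -10 (M = -2*(-3) - 4*4 = 6 - 16 = -10)
(M - 118)*I(-7) = (-10 - 118)*(10 - 1*(-7)) = -128*(10 + 7) = -128*17 = -2176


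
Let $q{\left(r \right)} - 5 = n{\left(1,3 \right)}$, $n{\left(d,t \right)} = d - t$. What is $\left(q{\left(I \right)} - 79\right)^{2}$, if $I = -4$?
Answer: $5776$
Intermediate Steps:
$q{\left(r \right)} = 3$ ($q{\left(r \right)} = 5 + \left(1 - 3\right) = 5 - 2 = 3$)
$\left(q{\left(I \right)} - 79\right)^{2} = \left(3 - 79\right)^{2} = \left(-76\right)^{2} = 5776$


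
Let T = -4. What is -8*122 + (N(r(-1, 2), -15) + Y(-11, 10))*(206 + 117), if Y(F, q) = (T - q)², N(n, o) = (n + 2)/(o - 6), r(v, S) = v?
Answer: 1308649/21 ≈ 62317.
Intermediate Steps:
N(n, o) = (2 + n)/(-6 + o)
Y(F, q) = (-4 - q)²
-8*122 + (N(r(-1, 2), -15) + Y(-11, 10))*(206 + 117) = -8*122 + ((2 - 1)/(-6 - 15) + (4 + 10)²)*(206 + 117) = -976 + (1/(-21) + 14²)*323 = -976 + (-1/21*1 + 196)*323 = -976 + (-1/21 + 196)*323 = -976 + (4115/21)*323 = -976 + 1329145/21 = 1308649/21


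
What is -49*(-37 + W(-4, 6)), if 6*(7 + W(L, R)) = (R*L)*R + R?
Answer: 3283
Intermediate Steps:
W(L, R) = -7 + R/6 + L*R**2/6 (W(L, R) = -7 + ((R*L)*R + R)/6 = -7 + ((L*R)*R + R)/6 = -7 + (L*R**2 + R)/6 = -7 + (R + L*R**2)/6 = -7 + (R/6 + L*R**2/6) = -7 + R/6 + L*R**2/6)
-49*(-37 + W(-4, 6)) = -49*(-37 + (-7 + (1/6)*6 + (1/6)*(-4)*6**2)) = -49*(-37 + (-7 + 1 + (1/6)*(-4)*36)) = -49*(-37 + (-7 + 1 - 24)) = -49*(-37 - 30) = -49*(-67) = 3283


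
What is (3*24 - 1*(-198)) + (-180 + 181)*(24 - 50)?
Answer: 244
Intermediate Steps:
(3*24 - 1*(-198)) + (-180 + 181)*(24 - 50) = (72 + 198) + 1*(-26) = 270 - 26 = 244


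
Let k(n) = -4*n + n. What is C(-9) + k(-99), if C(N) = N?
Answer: 288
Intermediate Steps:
k(n) = -3*n
C(-9) + k(-99) = -9 - 3*(-99) = -9 + 297 = 288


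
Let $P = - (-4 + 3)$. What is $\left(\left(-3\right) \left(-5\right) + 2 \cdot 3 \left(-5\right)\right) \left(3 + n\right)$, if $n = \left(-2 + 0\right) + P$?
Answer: $-30$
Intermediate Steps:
$P = 1$ ($P = \left(-1\right) \left(-1\right) = 1$)
$n = -1$ ($n = \left(-2 + 0\right) + 1 = -2 + 1 = -1$)
$\left(\left(-3\right) \left(-5\right) + 2 \cdot 3 \left(-5\right)\right) \left(3 + n\right) = \left(\left(-3\right) \left(-5\right) + 2 \cdot 3 \left(-5\right)\right) \left(3 - 1\right) = \left(15 + 6 \left(-5\right)\right) 2 = \left(15 - 30\right) 2 = \left(-15\right) 2 = -30$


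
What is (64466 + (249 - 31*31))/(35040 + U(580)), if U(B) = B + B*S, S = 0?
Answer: 31877/17810 ≈ 1.7898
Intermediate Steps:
U(B) = B (U(B) = B + B*0 = B + 0 = B)
(64466 + (249 - 31*31))/(35040 + U(580)) = (64466 + (249 - 31*31))/(35040 + 580) = (64466 + (249 - 961))/35620 = (64466 - 712)*(1/35620) = 63754*(1/35620) = 31877/17810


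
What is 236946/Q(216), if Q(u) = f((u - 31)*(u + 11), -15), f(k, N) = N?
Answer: -78982/5 ≈ -15796.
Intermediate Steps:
Q(u) = -15
236946/Q(216) = 236946/(-15) = 236946*(-1/15) = -78982/5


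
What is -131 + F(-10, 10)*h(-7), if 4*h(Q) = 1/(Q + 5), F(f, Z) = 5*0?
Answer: -131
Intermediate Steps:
F(f, Z) = 0
h(Q) = 1/(4*(5 + Q)) (h(Q) = 1/(4*(Q + 5)) = 1/(4*(5 + Q)))
-131 + F(-10, 10)*h(-7) = -131 + 0*(1/(4*(5 - 7))) = -131 + 0*((¼)/(-2)) = -131 + 0*((¼)*(-½)) = -131 + 0*(-⅛) = -131 + 0 = -131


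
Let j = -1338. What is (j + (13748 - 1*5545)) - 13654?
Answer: -6789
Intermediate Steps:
(j + (13748 - 1*5545)) - 13654 = (-1338 + (13748 - 1*5545)) - 13654 = (-1338 + (13748 - 5545)) - 13654 = (-1338 + 8203) - 13654 = 6865 - 13654 = -6789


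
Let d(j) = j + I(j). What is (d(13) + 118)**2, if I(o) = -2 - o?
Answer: 13456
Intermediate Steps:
d(j) = -2 (d(j) = j + (-2 - j) = -2)
(d(13) + 118)**2 = (-2 + 118)**2 = 116**2 = 13456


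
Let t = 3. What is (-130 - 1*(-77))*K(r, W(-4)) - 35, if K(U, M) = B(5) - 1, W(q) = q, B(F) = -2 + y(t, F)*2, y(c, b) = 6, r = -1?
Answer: -512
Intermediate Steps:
B(F) = 10 (B(F) = -2 + 6*2 = -2 + 12 = 10)
K(U, M) = 9 (K(U, M) = 10 - 1 = 9)
(-130 - 1*(-77))*K(r, W(-4)) - 35 = (-130 - 1*(-77))*9 - 35 = (-130 + 77)*9 - 35 = -53*9 - 35 = -477 - 35 = -512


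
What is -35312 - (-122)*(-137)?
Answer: -52026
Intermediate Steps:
-35312 - (-122)*(-137) = -35312 - 1*16714 = -35312 - 16714 = -52026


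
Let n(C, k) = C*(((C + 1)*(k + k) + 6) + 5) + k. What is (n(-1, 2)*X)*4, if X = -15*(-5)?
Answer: -2700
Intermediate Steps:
X = 75 (X = -3*(-25) = 75)
n(C, k) = k + C*(11 + 2*k*(1 + C)) (n(C, k) = C*(((1 + C)*(2*k) + 6) + 5) + k = C*((2*k*(1 + C) + 6) + 5) + k = C*((6 + 2*k*(1 + C)) + 5) + k = C*(11 + 2*k*(1 + C)) + k = k + C*(11 + 2*k*(1 + C)))
(n(-1, 2)*X)*4 = ((2 + 11*(-1) + 2*(-1)*2 + 2*2*(-1)²)*75)*4 = ((2 - 11 - 4 + 2*2*1)*75)*4 = ((2 - 11 - 4 + 4)*75)*4 = -9*75*4 = -675*4 = -2700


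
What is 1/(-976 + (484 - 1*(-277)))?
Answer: -1/215 ≈ -0.0046512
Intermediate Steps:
1/(-976 + (484 - 1*(-277))) = 1/(-976 + (484 + 277)) = 1/(-976 + 761) = 1/(-215) = -1/215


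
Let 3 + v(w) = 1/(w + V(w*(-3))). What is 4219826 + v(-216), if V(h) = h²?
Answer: 1771009075225/419688 ≈ 4.2198e+6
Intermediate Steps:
v(w) = -3 + 1/(w + 9*w²) (v(w) = -3 + 1/(w + (w*(-3))²) = -3 + 1/(w + (-3*w)²) = -3 + 1/(w + 9*w²))
4219826 + v(-216) = 4219826 + (1 - 27*(-216)² - 3*(-216))/((-216)*(1 + 9*(-216))) = 4219826 - (1 - 27*46656 + 648)/(216*(1 - 1944)) = 4219826 - 1/216*(1 - 1259712 + 648)/(-1943) = 4219826 - 1/216*(-1/1943)*(-1259063) = 4219826 - 1259063/419688 = 1771009075225/419688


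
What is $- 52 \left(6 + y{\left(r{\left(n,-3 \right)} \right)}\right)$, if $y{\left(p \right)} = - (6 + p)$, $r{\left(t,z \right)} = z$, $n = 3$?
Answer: $-156$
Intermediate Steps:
$y{\left(p \right)} = -6 - p$
$- 52 \left(6 + y{\left(r{\left(n,-3 \right)} \right)}\right) = - 52 \left(6 - 3\right) = \left(-52\right) 3 = -156$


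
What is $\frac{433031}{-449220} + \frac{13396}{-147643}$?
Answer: $- \frac{69951747053}{66324188460} \approx -1.0547$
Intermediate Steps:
$\frac{433031}{-449220} + \frac{13396}{-147643} = 433031 \left(- \frac{1}{449220}\right) + 13396 \left(- \frac{1}{147643}\right) = - \frac{433031}{449220} - \frac{13396}{147643} = - \frac{69951747053}{66324188460}$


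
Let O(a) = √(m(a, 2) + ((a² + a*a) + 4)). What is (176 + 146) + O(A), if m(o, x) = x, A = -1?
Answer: 322 + 2*√2 ≈ 324.83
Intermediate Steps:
O(a) = √(6 + 2*a²) (O(a) = √(2 + ((a² + a*a) + 4)) = √(2 + ((a² + a²) + 4)) = √(2 + (2*a² + 4)) = √(2 + (4 + 2*a²)) = √(6 + 2*a²))
(176 + 146) + O(A) = (176 + 146) + √(6 + 2*(-1)²) = 322 + √(6 + 2*1) = 322 + √(6 + 2) = 322 + √8 = 322 + 2*√2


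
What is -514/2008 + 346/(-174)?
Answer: -196051/87348 ≈ -2.2445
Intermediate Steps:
-514/2008 + 346/(-174) = -514*1/2008 + 346*(-1/174) = -257/1004 - 173/87 = -196051/87348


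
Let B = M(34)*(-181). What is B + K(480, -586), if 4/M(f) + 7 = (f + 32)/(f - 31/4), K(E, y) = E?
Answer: 100700/157 ≈ 641.40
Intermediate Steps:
M(f) = 4/(-7 + (32 + f)/(-31/4 + f)) (M(f) = 4/(-7 + (f + 32)/(f - 31/4)) = 4/(-7 + (32 + f)/(f - 31*¼)) = 4/(-7 + (32 + f)/(f - 31/4)) = 4/(-7 + (32 + f)/(-31/4 + f)))
B = 25340/157 (B = (4*(31 - 4*34)/(3*(-115 + 8*34)))*(-181) = (4*(31 - 136)/(3*(-115 + 272)))*(-181) = ((4/3)*(-105)/157)*(-181) = ((4/3)*(1/157)*(-105))*(-181) = -140/157*(-181) = 25340/157 ≈ 161.40)
B + K(480, -586) = 25340/157 + 480 = 100700/157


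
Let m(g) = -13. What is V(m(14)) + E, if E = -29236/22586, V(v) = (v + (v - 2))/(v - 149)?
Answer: -1025956/914733 ≈ -1.1216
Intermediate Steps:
V(v) = (-2 + 2*v)/(-149 + v) (V(v) = (v + (-2 + v))/(-149 + v) = (-2 + 2*v)/(-149 + v))
E = -14618/11293 (E = -29236*1/22586 = -14618/11293 ≈ -1.2944)
V(m(14)) + E = 2*(-1 - 13)/(-149 - 13) - 14618/11293 = 2*(-14)/(-162) - 14618/11293 = 2*(-1/162)*(-14) - 14618/11293 = 14/81 - 14618/11293 = -1025956/914733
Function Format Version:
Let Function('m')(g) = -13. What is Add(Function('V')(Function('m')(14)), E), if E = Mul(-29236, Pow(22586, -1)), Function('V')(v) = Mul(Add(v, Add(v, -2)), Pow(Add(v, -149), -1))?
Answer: Rational(-1025956, 914733) ≈ -1.1216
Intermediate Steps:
Function('V')(v) = Mul(Pow(Add(-149, v), -1), Add(-2, Mul(2, v))) (Function('V')(v) = Mul(Add(v, Add(-2, v)), Pow(Add(-149, v), -1)) = Mul(Add(-2, Mul(2, v)), Pow(Add(-149, v), -1)) = Mul(Pow(Add(-149, v), -1), Add(-2, Mul(2, v))))
E = Rational(-14618, 11293) (E = Mul(-29236, Rational(1, 22586)) = Rational(-14618, 11293) ≈ -1.2944)
Add(Function('V')(Function('m')(14)), E) = Add(Mul(2, Pow(Add(-149, -13), -1), Add(-1, -13)), Rational(-14618, 11293)) = Add(Mul(2, Pow(-162, -1), -14), Rational(-14618, 11293)) = Add(Mul(2, Rational(-1, 162), -14), Rational(-14618, 11293)) = Add(Rational(14, 81), Rational(-14618, 11293)) = Rational(-1025956, 914733)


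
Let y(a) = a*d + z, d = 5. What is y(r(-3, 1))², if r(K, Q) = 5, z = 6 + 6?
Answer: 1369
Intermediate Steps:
z = 12
y(a) = 12 + 5*a (y(a) = a*5 + 12 = 5*a + 12 = 12 + 5*a)
y(r(-3, 1))² = (12 + 5*5)² = (12 + 25)² = 37² = 1369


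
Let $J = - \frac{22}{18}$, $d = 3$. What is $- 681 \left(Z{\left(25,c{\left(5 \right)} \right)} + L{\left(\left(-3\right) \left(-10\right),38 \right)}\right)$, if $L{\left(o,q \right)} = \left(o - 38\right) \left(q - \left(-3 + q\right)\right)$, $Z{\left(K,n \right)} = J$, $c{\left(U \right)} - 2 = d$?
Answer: $\frac{51529}{3} \approx 17176.0$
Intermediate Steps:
$J = - \frac{11}{9}$ ($J = \left(-22\right) \frac{1}{18} = - \frac{11}{9} \approx -1.2222$)
$c{\left(U \right)} = 5$ ($c{\left(U \right)} = 2 + 3 = 5$)
$Z{\left(K,n \right)} = - \frac{11}{9}$
$L{\left(o,q \right)} = -114 + 3 o$ ($L{\left(o,q \right)} = \left(-38 + o\right) 3 = -114 + 3 o$)
$- 681 \left(Z{\left(25,c{\left(5 \right)} \right)} + L{\left(\left(-3\right) \left(-10\right),38 \right)}\right) = - 681 \left(- \frac{11}{9} - \left(114 - 3 \left(\left(-3\right) \left(-10\right)\right)\right)\right) = - 681 \left(- \frac{11}{9} + \left(-114 + 3 \cdot 30\right)\right) = - 681 \left(- \frac{11}{9} + \left(-114 + 90\right)\right) = - 681 \left(- \frac{11}{9} - 24\right) = \left(-681\right) \left(- \frac{227}{9}\right) = \frac{51529}{3}$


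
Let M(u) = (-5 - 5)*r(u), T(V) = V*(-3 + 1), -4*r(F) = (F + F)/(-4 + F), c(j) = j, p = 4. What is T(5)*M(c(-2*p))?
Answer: -100/3 ≈ -33.333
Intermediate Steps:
r(F) = -F/(2*(-4 + F)) (r(F) = -(F + F)/(4*(-4 + F)) = -2*F/(4*(-4 + F)) = -F/(2*(-4 + F)))
T(V) = -2*V (T(V) = V*(-2) = -2*V)
M(u) = 10*u/(-8 + 2*u) (M(u) = (-5 - 5)*(-u/(-8 + 2*u)) = -(-10)*u/(-8 + 2*u) = 10*u/(-8 + 2*u))
T(5)*M(c(-2*p)) = (-2*5)*(5*(-2*4)/(-4 - 2*4)) = -50*(-8)/(-4 - 8) = -50*(-8)/(-12) = -50*(-8)*(-1)/12 = -10*10/3 = -100/3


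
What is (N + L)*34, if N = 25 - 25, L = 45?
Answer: 1530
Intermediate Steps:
N = 0
(N + L)*34 = (0 + 45)*34 = 45*34 = 1530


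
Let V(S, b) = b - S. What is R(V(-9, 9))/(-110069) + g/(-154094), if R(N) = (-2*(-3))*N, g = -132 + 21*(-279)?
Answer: 642781227/16960972486 ≈ 0.037898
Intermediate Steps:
g = -5991 (g = -132 - 5859 = -5991)
R(N) = 6*N
R(V(-9, 9))/(-110069) + g/(-154094) = (6*(9 - 1*(-9)))/(-110069) - 5991/(-154094) = (6*(9 + 9))*(-1/110069) - 5991*(-1/154094) = (6*18)*(-1/110069) + 5991/154094 = 108*(-1/110069) + 5991/154094 = -108/110069 + 5991/154094 = 642781227/16960972486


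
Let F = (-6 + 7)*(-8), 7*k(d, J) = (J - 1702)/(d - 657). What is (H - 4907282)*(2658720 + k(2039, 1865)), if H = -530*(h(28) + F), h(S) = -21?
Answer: -62911107205450508/4837 ≈ -1.3006e+13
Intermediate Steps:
k(d, J) = (-1702 + J)/(7*(-657 + d)) (k(d, J) = ((J - 1702)/(d - 657))/7 = ((-1702 + J)/(-657 + d))/7 = (-1702 + J)/(7*(-657 + d)))
F = -8 (F = 1*(-8) = -8)
H = 15370 (H = -530*(-21 - 8) = -530*(-29) = 15370)
(H - 4907282)*(2658720 + k(2039, 1865)) = (15370 - 4907282)*(2658720 + (-1702 + 1865)/(7*(-657 + 2039))) = -4891912*(2658720 + (⅐)*163/1382) = -4891912*(2658720 + (⅐)*(1/1382)*163) = -4891912*(2658720 + 163/9674) = -4891912*25720457443/9674 = -62911107205450508/4837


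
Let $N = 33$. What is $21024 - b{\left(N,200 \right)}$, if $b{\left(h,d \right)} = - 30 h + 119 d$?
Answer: $-1786$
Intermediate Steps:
$21024 - b{\left(N,200 \right)} = 21024 - \left(\left(-30\right) 33 + 119 \cdot 200\right) = 21024 - \left(-990 + 23800\right) = 21024 - 22810 = -1786$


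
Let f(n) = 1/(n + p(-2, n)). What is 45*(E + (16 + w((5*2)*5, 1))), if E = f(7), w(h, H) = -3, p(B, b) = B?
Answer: 594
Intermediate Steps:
f(n) = 1/(-2 + n) (f(n) = 1/(n - 2) = 1/(-2 + n))
E = ⅕ (E = 1/(-2 + 7) = 1/5 = ⅕ ≈ 0.20000)
45*(E + (16 + w((5*2)*5, 1))) = 45*(⅕ + (16 - 3)) = 45*(⅕ + 13) = 45*(66/5) = 594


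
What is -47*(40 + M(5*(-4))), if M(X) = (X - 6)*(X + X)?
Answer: -50760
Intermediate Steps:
M(X) = 2*X*(-6 + X) (M(X) = (-6 + X)*(2*X) = 2*X*(-6 + X))
-47*(40 + M(5*(-4))) = -47*(40 + 2*(5*(-4))*(-6 + 5*(-4))) = -47*(40 + 2*(-20)*(-6 - 20)) = -47*(40 + 2*(-20)*(-26)) = -47*(40 + 1040) = -47*1080 = -50760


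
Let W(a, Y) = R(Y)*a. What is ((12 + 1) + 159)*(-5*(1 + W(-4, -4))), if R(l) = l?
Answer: -14620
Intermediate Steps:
W(a, Y) = Y*a
((12 + 1) + 159)*(-5*(1 + W(-4, -4))) = ((12 + 1) + 159)*(-5*(1 - 4*(-4))) = (13 + 159)*(-5*(1 + 16)) = 172*(-5*17) = 172*(-85) = -14620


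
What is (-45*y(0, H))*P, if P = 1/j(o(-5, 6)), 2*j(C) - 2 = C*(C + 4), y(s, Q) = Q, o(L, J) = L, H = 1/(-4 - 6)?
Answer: 9/7 ≈ 1.2857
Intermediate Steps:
H = -1/10 (H = 1/(-10) = -1/10 ≈ -0.10000)
j(C) = 1 + C*(4 + C)/2 (j(C) = 1 + (C*(C + 4))/2 = 1 + (C*(4 + C))/2 = 1 + C*(4 + C)/2)
P = 2/7 (P = 1/(1 + (1/2)*(-5)**2 + 2*(-5)) = 1/(1 + (1/2)*25 - 10) = 1/(1 + 25/2 - 10) = 1/(7/2) = 2/7 ≈ 0.28571)
(-45*y(0, H))*P = -45*(-1/10)*(2/7) = (9/2)*(2/7) = 9/7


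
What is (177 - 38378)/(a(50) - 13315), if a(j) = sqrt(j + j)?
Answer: 38201/13305 ≈ 2.8712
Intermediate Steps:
a(j) = sqrt(2)*sqrt(j) (a(j) = sqrt(2*j) = sqrt(2)*sqrt(j))
(177 - 38378)/(a(50) - 13315) = (177 - 38378)/(sqrt(2)*sqrt(50) - 13315) = -38201/(sqrt(2)*(5*sqrt(2)) - 13315) = -38201/(10 - 13315) = -38201/(-13305) = -38201*(-1/13305) = 38201/13305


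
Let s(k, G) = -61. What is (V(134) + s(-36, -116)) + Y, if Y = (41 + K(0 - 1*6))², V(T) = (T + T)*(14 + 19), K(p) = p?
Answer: 10008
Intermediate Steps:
V(T) = 66*T (V(T) = (2*T)*33 = 66*T)
Y = 1225 (Y = (41 + (0 - 1*6))² = (41 + (0 - 6))² = (41 - 6)² = 35² = 1225)
(V(134) + s(-36, -116)) + Y = (66*134 - 61) + 1225 = (8844 - 61) + 1225 = 8783 + 1225 = 10008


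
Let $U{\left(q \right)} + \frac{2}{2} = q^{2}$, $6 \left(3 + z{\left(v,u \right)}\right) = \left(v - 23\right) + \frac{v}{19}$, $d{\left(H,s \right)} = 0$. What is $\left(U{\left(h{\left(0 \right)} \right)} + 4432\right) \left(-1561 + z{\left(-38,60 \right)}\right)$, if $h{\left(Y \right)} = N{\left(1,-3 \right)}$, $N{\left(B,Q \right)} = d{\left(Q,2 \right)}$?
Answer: $- \frac{13953219}{2} \approx -6.9766 \cdot 10^{6}$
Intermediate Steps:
$N{\left(B,Q \right)} = 0$
$h{\left(Y \right)} = 0$
$z{\left(v,u \right)} = - \frac{41}{6} + \frac{10 v}{57}$ ($z{\left(v,u \right)} = -3 + \frac{\left(v - 23\right) + \frac{v}{19}}{6} = -3 + \frac{\left(-23 + v\right) + v \frac{1}{19}}{6} = -3 + \frac{\left(-23 + v\right) + \frac{v}{19}}{6} = -3 + \frac{-23 + \frac{20 v}{19}}{6} = -3 + \left(- \frac{23}{6} + \frac{10 v}{57}\right) = - \frac{41}{6} + \frac{10 v}{57}$)
$U{\left(q \right)} = -1 + q^{2}$
$\left(U{\left(h{\left(0 \right)} \right)} + 4432\right) \left(-1561 + z{\left(-38,60 \right)}\right) = \left(\left(-1 + 0^{2}\right) + 4432\right) \left(-1561 + \left(- \frac{41}{6} + \frac{10}{57} \left(-38\right)\right)\right) = \left(\left(-1 + 0\right) + 4432\right) \left(-1561 - \frac{27}{2}\right) = \left(-1 + 4432\right) \left(-1561 - \frac{27}{2}\right) = 4431 \left(- \frac{3149}{2}\right) = - \frac{13953219}{2}$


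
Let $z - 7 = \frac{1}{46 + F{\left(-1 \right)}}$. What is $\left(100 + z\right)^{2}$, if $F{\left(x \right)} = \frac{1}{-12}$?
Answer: $\frac{3477342961}{303601} \approx 11454.0$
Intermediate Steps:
$F{\left(x \right)} = - \frac{1}{12}$
$z = \frac{3869}{551}$ ($z = 7 + \frac{1}{46 - \frac{1}{12}} = 7 + \frac{1}{\frac{551}{12}} = 7 + \frac{12}{551} = \frac{3869}{551} \approx 7.0218$)
$\left(100 + z\right)^{2} = \left(100 + \frac{3869}{551}\right)^{2} = \left(\frac{58969}{551}\right)^{2} = \frac{3477342961}{303601}$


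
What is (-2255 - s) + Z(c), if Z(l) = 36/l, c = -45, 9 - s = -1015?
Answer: -16399/5 ≈ -3279.8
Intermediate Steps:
s = 1024 (s = 9 - 1*(-1015) = 9 + 1015 = 1024)
(-2255 - s) + Z(c) = (-2255 - 1*1024) + 36/(-45) = (-2255 - 1024) + 36*(-1/45) = -3279 - 4/5 = -16399/5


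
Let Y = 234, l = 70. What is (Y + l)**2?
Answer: 92416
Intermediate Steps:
(Y + l)**2 = (234 + 70)**2 = 304**2 = 92416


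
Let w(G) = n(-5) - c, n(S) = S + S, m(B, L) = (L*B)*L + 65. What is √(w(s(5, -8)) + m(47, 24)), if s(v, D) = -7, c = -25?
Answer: 4*√1697 ≈ 164.78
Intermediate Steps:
m(B, L) = 65 + B*L² (m(B, L) = (B*L)*L + 65 = B*L² + 65 = 65 + B*L²)
n(S) = 2*S
w(G) = 15 (w(G) = 2*(-5) - 1*(-25) = -10 + 25 = 15)
√(w(s(5, -8)) + m(47, 24)) = √(15 + (65 + 47*24²)) = √(15 + (65 + 47*576)) = √(15 + (65 + 27072)) = √(15 + 27137) = √27152 = 4*√1697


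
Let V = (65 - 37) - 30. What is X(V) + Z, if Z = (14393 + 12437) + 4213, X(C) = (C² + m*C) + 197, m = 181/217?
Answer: 6779586/217 ≈ 31242.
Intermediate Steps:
m = 181/217 (m = 181*(1/217) = 181/217 ≈ 0.83410)
V = -2 (V = 28 - 30 = -2)
X(C) = 197 + C² + 181*C/217 (X(C) = (C² + 181*C/217) + 197 = 197 + C² + 181*C/217)
Z = 31043 (Z = 26830 + 4213 = 31043)
X(V) + Z = (197 + (-2)² + (181/217)*(-2)) + 31043 = (197 + 4 - 362/217) + 31043 = 43255/217 + 31043 = 6779586/217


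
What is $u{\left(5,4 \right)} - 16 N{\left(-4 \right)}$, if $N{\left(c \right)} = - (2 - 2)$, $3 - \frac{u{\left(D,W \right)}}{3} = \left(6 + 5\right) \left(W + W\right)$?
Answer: $-255$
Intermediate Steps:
$u{\left(D,W \right)} = 9 - 66 W$ ($u{\left(D,W \right)} = 9 - 3 \left(6 + 5\right) \left(W + W\right) = 9 - 3 \cdot 11 \cdot 2 W = 9 - 3 \cdot 22 W = 9 - 66 W$)
$N{\left(c \right)} = 0$ ($N{\left(c \right)} = \left(-1\right) 0 = 0$)
$u{\left(5,4 \right)} - 16 N{\left(-4 \right)} = \left(9 - 264\right) - 0 = \left(9 - 264\right) + 0 = -255 + 0 = -255$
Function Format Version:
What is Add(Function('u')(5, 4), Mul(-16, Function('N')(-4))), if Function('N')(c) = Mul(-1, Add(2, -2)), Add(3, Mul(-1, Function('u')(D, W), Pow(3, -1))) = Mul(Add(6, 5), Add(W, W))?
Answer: -255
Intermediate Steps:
Function('u')(D, W) = Add(9, Mul(-66, W)) (Function('u')(D, W) = Add(9, Mul(-3, Mul(Add(6, 5), Add(W, W)))) = Add(9, Mul(-3, Mul(11, Mul(2, W)))) = Add(9, Mul(-3, Mul(22, W))) = Add(9, Mul(-66, W)))
Function('N')(c) = 0 (Function('N')(c) = Mul(-1, 0) = 0)
Add(Function('u')(5, 4), Mul(-16, Function('N')(-4))) = Add(Add(9, Mul(-66, 4)), Mul(-16, 0)) = Add(Add(9, -264), 0) = Add(-255, 0) = -255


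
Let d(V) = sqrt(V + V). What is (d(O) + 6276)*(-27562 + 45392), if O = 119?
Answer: 111901080 + 17830*sqrt(238) ≈ 1.1218e+8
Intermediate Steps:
d(V) = sqrt(2)*sqrt(V) (d(V) = sqrt(2*V) = sqrt(2)*sqrt(V))
(d(O) + 6276)*(-27562 + 45392) = (sqrt(2)*sqrt(119) + 6276)*(-27562 + 45392) = (sqrt(238) + 6276)*17830 = (6276 + sqrt(238))*17830 = 111901080 + 17830*sqrt(238)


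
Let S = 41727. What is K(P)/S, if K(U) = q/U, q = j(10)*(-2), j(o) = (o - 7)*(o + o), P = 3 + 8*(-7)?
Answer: 40/737177 ≈ 5.4261e-5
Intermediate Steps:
P = -53 (P = 3 - 56 = -53)
j(o) = 2*o*(-7 + o) (j(o) = (-7 + o)*(2*o) = 2*o*(-7 + o))
q = -120 (q = (2*10*(-7 + 10))*(-2) = (2*10*3)*(-2) = 60*(-2) = -120)
K(U) = -120/U
K(P)/S = -120/(-53)/41727 = -120*(-1/53)*(1/41727) = (120/53)*(1/41727) = 40/737177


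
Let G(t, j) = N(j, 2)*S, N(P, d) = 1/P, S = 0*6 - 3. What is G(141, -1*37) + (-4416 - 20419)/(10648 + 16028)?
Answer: -838867/987012 ≈ -0.84991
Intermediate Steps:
S = -3 (S = 0 - 3 = -3)
N(P, d) = 1/P
G(t, j) = -3/j
G(141, -1*37) + (-4416 - 20419)/(10648 + 16028) = -3/((-1*37)) + (-4416 - 20419)/(10648 + 16028) = -3/(-37) - 24835/26676 = -3*(-1/37) - 24835*1/26676 = 3/37 - 24835/26676 = -838867/987012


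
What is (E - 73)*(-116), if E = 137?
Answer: -7424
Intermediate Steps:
(E - 73)*(-116) = (137 - 73)*(-116) = 64*(-116) = -7424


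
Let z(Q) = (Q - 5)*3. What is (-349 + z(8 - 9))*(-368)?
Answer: 135056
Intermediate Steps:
z(Q) = -15 + 3*Q (z(Q) = (-5 + Q)*3 = -15 + 3*Q)
(-349 + z(8 - 9))*(-368) = (-349 + (-15 + 3*(8 - 9)))*(-368) = (-349 + (-15 + 3*(-1)))*(-368) = (-349 + (-15 - 3))*(-368) = (-349 - 18)*(-368) = -367*(-368) = 135056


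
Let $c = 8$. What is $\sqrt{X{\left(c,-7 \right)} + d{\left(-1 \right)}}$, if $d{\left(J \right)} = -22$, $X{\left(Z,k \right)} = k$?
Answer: $i \sqrt{29} \approx 5.3852 i$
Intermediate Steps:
$\sqrt{X{\left(c,-7 \right)} + d{\left(-1 \right)}} = \sqrt{-7 - 22} = \sqrt{-29} = i \sqrt{29}$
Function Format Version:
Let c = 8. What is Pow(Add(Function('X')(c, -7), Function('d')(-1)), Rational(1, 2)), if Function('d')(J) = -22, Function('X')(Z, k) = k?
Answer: Mul(I, Pow(29, Rational(1, 2))) ≈ Mul(5.3852, I)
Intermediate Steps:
Pow(Add(Function('X')(c, -7), Function('d')(-1)), Rational(1, 2)) = Pow(Add(-7, -22), Rational(1, 2)) = Pow(-29, Rational(1, 2)) = Mul(I, Pow(29, Rational(1, 2)))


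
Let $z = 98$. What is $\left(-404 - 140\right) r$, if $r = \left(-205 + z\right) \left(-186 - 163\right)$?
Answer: $-20314592$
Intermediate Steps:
$r = 37343$ ($r = \left(-205 + 98\right) \left(-186 - 163\right) = \left(-107\right) \left(-349\right) = 37343$)
$\left(-404 - 140\right) r = \left(-404 - 140\right) 37343 = \left(-544\right) 37343 = -20314592$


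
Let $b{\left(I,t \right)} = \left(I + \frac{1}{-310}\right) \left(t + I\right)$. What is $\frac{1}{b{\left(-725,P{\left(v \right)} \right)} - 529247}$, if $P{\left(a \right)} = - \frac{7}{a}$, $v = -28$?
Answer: $- \frac{1240}{4713131} \approx -0.00026309$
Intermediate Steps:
$b{\left(I,t \right)} = \left(- \frac{1}{310} + I\right) \left(I + t\right)$ ($b{\left(I,t \right)} = \left(I - \frac{1}{310}\right) \left(I + t\right) = \left(- \frac{1}{310} + I\right) \left(I + t\right)$)
$\frac{1}{b{\left(-725,P{\left(v \right)} \right)} - 529247} = \frac{1}{\left(\left(-725\right)^{2} - - \frac{145}{62} - \frac{\left(-7\right) \frac{1}{-28}}{310} - 725 \left(- \frac{7}{-28}\right)\right) - 529247} = \frac{1}{\left(525625 + \frac{145}{62} - \frac{\left(-7\right) \left(- \frac{1}{28}\right)}{310} - 725 \left(\left(-7\right) \left(- \frac{1}{28}\right)\right)\right) - 529247} = \frac{1}{\left(525625 + \frac{145}{62} - \frac{1}{1240} - \frac{725}{4}\right) - 529247} = \frac{1}{\frac{651553149}{1240} - 529247} = \frac{1}{- \frac{4713131}{1240}} = - \frac{1240}{4713131}$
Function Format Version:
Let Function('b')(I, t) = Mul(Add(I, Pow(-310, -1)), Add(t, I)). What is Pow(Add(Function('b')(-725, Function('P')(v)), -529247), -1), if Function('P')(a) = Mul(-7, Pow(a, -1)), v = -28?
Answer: Rational(-1240, 4713131) ≈ -0.00026309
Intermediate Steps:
Function('b')(I, t) = Mul(Add(Rational(-1, 310), I), Add(I, t)) (Function('b')(I, t) = Mul(Add(I, Rational(-1, 310)), Add(I, t)) = Mul(Add(Rational(-1, 310), I), Add(I, t)))
Pow(Add(Function('b')(-725, Function('P')(v)), -529247), -1) = Pow(Add(Add(Pow(-725, 2), Mul(Rational(-1, 310), -725), Mul(Rational(-1, 310), Mul(-7, Pow(-28, -1))), Mul(-725, Mul(-7, Pow(-28, -1)))), -529247), -1) = Pow(Add(Add(525625, Rational(145, 62), Mul(Rational(-1, 310), Mul(-7, Rational(-1, 28))), Mul(-725, Mul(-7, Rational(-1, 28)))), -529247), -1) = Pow(Add(Add(525625, Rational(145, 62), Mul(Rational(-1, 310), Rational(1, 4)), Mul(-725, Rational(1, 4))), -529247), -1) = Pow(Add(Add(525625, Rational(145, 62), Rational(-1, 1240), Rational(-725, 4)), -529247), -1) = Pow(Add(Rational(651553149, 1240), -529247), -1) = Pow(Rational(-4713131, 1240), -1) = Rational(-1240, 4713131)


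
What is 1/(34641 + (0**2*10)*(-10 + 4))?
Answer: 1/34641 ≈ 2.8868e-5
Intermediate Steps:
1/(34641 + (0**2*10)*(-10 + 4)) = 1/(34641 + (0*10)*(-6)) = 1/(34641 + 0*(-6)) = 1/(34641 + 0) = 1/34641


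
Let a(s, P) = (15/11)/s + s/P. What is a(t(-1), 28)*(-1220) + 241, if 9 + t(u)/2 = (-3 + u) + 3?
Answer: 92062/77 ≈ 1195.6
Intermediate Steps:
t(u) = -18 + 2*u (t(u) = -18 + 2*((-3 + u) + 3) = -18 + 2*u)
a(s, P) = 15/(11*s) + s/P (a(s, P) = (15*(1/11))/s + s/P = 15/(11*s) + s/P)
a(t(-1), 28)*(-1220) + 241 = (15/(11*(-18 + 2*(-1))) + (-18 + 2*(-1))/28)*(-1220) + 241 = (15/(11*(-18 - 2)) + (-18 - 2)*(1/28))*(-1220) + 241 = ((15/11)/(-20) - 20*1/28)*(-1220) + 241 = ((15/11)*(-1/20) - 5/7)*(-1220) + 241 = (-3/44 - 5/7)*(-1220) + 241 = -241/308*(-1220) + 241 = 73505/77 + 241 = 92062/77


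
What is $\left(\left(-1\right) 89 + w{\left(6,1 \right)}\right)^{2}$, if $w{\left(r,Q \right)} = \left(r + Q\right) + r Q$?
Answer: $5776$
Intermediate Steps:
$w{\left(r,Q \right)} = Q + r + Q r$ ($w{\left(r,Q \right)} = \left(Q + r\right) + Q r = Q + r + Q r$)
$\left(\left(-1\right) 89 + w{\left(6,1 \right)}\right)^{2} = \left(\left(-1\right) 89 + \left(1 + 6 + 1 \cdot 6\right)\right)^{2} = \left(-89 + \left(1 + 6 + 6\right)\right)^{2} = \left(-89 + 13\right)^{2} = \left(-76\right)^{2} = 5776$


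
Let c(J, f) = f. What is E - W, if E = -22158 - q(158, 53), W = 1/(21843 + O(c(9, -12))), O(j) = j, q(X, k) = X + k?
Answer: -488337640/21831 ≈ -22369.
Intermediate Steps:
W = 1/21831 (W = 1/(21843 - 12) = 1/21831 ≈ 4.5806e-5)
E = -22369 (E = -22158 - (158 + 53) = -22158 - 1*211 = -22158 - 211 = -22369)
E - W = -22369 - 1*1/21831 = -22369 - 1/21831 = -488337640/21831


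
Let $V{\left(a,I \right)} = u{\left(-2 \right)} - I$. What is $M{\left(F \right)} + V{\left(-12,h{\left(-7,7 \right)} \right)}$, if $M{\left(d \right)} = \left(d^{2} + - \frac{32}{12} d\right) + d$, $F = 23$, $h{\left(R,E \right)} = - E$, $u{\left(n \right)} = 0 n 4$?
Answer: $\frac{1493}{3} \approx 497.67$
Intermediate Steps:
$u{\left(n \right)} = 0$ ($u{\left(n \right)} = 0 \cdot 4 = 0$)
$V{\left(a,I \right)} = - I$ ($V{\left(a,I \right)} = 0 - I = - I$)
$M{\left(d \right)} = d^{2} - \frac{5 d}{3}$ ($M{\left(d \right)} = \left(d^{2} + \left(-32\right) \frac{1}{12} d\right) + d = \left(d^{2} - \frac{8 d}{3}\right) + d = d^{2} - \frac{5 d}{3}$)
$M{\left(F \right)} + V{\left(-12,h{\left(-7,7 \right)} \right)} = \frac{1}{3} \cdot 23 \left(-5 + 3 \cdot 23\right) - \left(-1\right) 7 = \frac{1}{3} \cdot 23 \left(-5 + 69\right) - -7 = \frac{1}{3} \cdot 23 \cdot 64 + 7 = \frac{1472}{3} + 7 = \frac{1493}{3}$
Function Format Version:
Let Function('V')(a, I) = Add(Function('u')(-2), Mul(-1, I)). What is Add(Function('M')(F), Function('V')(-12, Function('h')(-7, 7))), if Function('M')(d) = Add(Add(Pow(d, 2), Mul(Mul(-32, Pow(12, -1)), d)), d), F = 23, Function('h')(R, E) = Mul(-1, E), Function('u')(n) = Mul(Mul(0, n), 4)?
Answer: Rational(1493, 3) ≈ 497.67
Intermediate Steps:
Function('u')(n) = 0 (Function('u')(n) = Mul(0, 4) = 0)
Function('V')(a, I) = Mul(-1, I) (Function('V')(a, I) = Add(0, Mul(-1, I)) = Mul(-1, I))
Function('M')(d) = Add(Pow(d, 2), Mul(Rational(-5, 3), d)) (Function('M')(d) = Add(Add(Pow(d, 2), Mul(Mul(-32, Rational(1, 12)), d)), d) = Add(Add(Pow(d, 2), Mul(Rational(-8, 3), d)), d) = Add(Pow(d, 2), Mul(Rational(-5, 3), d)))
Add(Function('M')(F), Function('V')(-12, Function('h')(-7, 7))) = Add(Mul(Rational(1, 3), 23, Add(-5, Mul(3, 23))), Mul(-1, Mul(-1, 7))) = Add(Mul(Rational(1, 3), 23, Add(-5, 69)), Mul(-1, -7)) = Add(Mul(Rational(1, 3), 23, 64), 7) = Add(Rational(1472, 3), 7) = Rational(1493, 3)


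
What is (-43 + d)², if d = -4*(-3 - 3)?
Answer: 361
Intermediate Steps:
d = 24 (d = -4*(-6) = 24)
(-43 + d)² = (-43 + 24)² = (-19)² = 361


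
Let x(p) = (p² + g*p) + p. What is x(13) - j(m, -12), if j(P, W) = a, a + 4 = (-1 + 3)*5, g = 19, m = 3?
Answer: 423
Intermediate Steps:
a = 6 (a = -4 + (-1 + 3)*5 = -4 + 2*5 = -4 + 10 = 6)
j(P, W) = 6
x(p) = p² + 20*p (x(p) = (p² + 19*p) + p = p² + 20*p)
x(13) - j(m, -12) = 13*(20 + 13) - 1*6 = 13*33 - 6 = 429 - 6 = 423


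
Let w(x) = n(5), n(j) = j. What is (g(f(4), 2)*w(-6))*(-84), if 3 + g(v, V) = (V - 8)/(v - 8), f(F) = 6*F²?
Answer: 14175/11 ≈ 1288.6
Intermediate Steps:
w(x) = 5
g(v, V) = -3 + (-8 + V)/(-8 + v) (g(v, V) = -3 + (V - 8)/(v - 8) = -3 + (-8 + V)/(-8 + v))
(g(f(4), 2)*w(-6))*(-84) = (((16 + 2 - 18*4²)/(-8 + 6*4²))*5)*(-84) = (((16 + 2 - 18*16)/(-8 + 6*16))*5)*(-84) = (((16 + 2 - 3*96)/(-8 + 96))*5)*(-84) = (((16 + 2 - 288)/88)*5)*(-84) = (((1/88)*(-270))*5)*(-84) = -135/44*5*(-84) = -675/44*(-84) = 14175/11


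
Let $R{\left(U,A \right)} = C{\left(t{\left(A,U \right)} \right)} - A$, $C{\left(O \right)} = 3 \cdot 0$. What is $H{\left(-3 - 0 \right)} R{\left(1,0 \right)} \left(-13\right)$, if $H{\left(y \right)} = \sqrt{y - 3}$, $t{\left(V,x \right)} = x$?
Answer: $0$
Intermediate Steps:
$C{\left(O \right)} = 0$
$R{\left(U,A \right)} = - A$ ($R{\left(U,A \right)} = 0 - A = - A$)
$H{\left(y \right)} = \sqrt{-3 + y}$
$H{\left(-3 - 0 \right)} R{\left(1,0 \right)} \left(-13\right) = \sqrt{-3 - 3} \left(\left(-1\right) 0\right) \left(-13\right) = \sqrt{-3 + \left(-3 + 0\right)} 0 \left(-13\right) = \sqrt{-3 - 3} \cdot 0 \left(-13\right) = \sqrt{-6} \cdot 0 \left(-13\right) = i \sqrt{6} \cdot 0 \left(-13\right) = 0 \left(-13\right) = 0$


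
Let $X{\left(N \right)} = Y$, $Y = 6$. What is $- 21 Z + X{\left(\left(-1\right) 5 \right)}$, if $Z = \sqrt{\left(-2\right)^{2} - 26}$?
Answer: $6 - 21 i \sqrt{22} \approx 6.0 - 98.499 i$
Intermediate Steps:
$Z = i \sqrt{22}$ ($Z = \sqrt{4 - 26} = \sqrt{-22} = i \sqrt{22} \approx 4.6904 i$)
$X{\left(N \right)} = 6$
$- 21 Z + X{\left(\left(-1\right) 5 \right)} = - 21 i \sqrt{22} + 6 = 6 - 21 i \sqrt{22}$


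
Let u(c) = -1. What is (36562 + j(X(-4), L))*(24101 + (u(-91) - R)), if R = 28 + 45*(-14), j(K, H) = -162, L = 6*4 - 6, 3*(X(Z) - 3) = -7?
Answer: 899152800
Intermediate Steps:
X(Z) = ⅔ (X(Z) = 3 + (⅓)*(-7) = 3 - 7/3 = ⅔)
L = 18 (L = 24 - 6 = 18)
R = -602 (R = 28 - 630 = -602)
(36562 + j(X(-4), L))*(24101 + (u(-91) - R)) = (36562 - 162)*(24101 + (-1 - 1*(-602))) = 36400*(24101 + (-1 + 602)) = 36400*(24101 + 601) = 36400*24702 = 899152800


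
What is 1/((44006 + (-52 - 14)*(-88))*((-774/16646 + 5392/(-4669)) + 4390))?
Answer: 191429/41850900189318 ≈ 4.5741e-9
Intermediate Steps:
1/((44006 + (-52 - 14)*(-88))*((-774/16646 + 5392/(-4669)) + 4390)) = 1/((44006 - 66*(-88))*((-774*1/16646 + 5392*(-1/4669)) + 4390)) = 1/((44006 + 5808)*((-387/8323 - 5392/4669) + 4390)) = 1/(49814*(-229973/191429 + 4390)) = 1/(49814*(840143337/191429)) = 1/(41850900189318/191429) = 191429/41850900189318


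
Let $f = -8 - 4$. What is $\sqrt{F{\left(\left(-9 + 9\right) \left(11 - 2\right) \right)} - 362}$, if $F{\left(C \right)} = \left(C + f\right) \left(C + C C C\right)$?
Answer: $i \sqrt{362} \approx 19.026 i$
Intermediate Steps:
$f = -12$
$F{\left(C \right)} = \left(-12 + C\right) \left(C + C^{3}\right)$ ($F{\left(C \right)} = \left(C - 12\right) \left(C + C C C\right) = \left(-12 + C\right) \left(C + C^{2} C\right) = \left(-12 + C\right) \left(C + C^{3}\right)$)
$\sqrt{F{\left(\left(-9 + 9\right) \left(11 - 2\right) \right)} - 362} = \sqrt{\left(-9 + 9\right) \left(11 - 2\right) \left(-12 + \left(-9 + 9\right) \left(11 - 2\right) + \left(\left(-9 + 9\right) \left(11 - 2\right)\right)^{3} - 12 \left(\left(-9 + 9\right) \left(11 - 2\right)\right)^{2}\right) - 362} = \sqrt{0 \cdot 9 \left(-12 + 0 \cdot 9 + \left(0 \cdot 9\right)^{3} - 12 \left(0 \cdot 9\right)^{2}\right) - 362} = \sqrt{0 \left(-12 + 0 + 0^{3} - 12 \cdot 0^{2}\right) - 362} = \sqrt{0 \left(-12 + 0 + 0 - 0\right) - 362} = \sqrt{0 \left(-12 + 0 + 0 + 0\right) - 362} = \sqrt{0 \left(-12\right) - 362} = \sqrt{0 - 362} = \sqrt{-362} = i \sqrt{362}$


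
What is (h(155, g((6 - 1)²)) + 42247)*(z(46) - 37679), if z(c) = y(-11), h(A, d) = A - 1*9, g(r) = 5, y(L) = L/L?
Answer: -1597283454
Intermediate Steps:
y(L) = 1
h(A, d) = -9 + A (h(A, d) = A - 9 = -9 + A)
z(c) = 1
(h(155, g((6 - 1)²)) + 42247)*(z(46) - 37679) = ((-9 + 155) + 42247)*(1 - 37679) = (146 + 42247)*(-37678) = 42393*(-37678) = -1597283454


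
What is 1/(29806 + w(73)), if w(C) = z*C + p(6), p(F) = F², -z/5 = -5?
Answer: 1/31667 ≈ 3.1579e-5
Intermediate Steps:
z = 25 (z = -5*(-5) = 25)
w(C) = 36 + 25*C (w(C) = 25*C + 6² = 25*C + 36 = 36 + 25*C)
1/(29806 + w(73)) = 1/(29806 + (36 + 25*73)) = 1/(29806 + (36 + 1825)) = 1/(29806 + 1861) = 1/31667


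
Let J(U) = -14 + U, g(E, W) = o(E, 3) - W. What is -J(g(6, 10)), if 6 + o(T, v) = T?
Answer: 24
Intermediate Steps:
o(T, v) = -6 + T
g(E, W) = -6 + E - W (g(E, W) = (-6 + E) - W = -6 + E - W)
-J(g(6, 10)) = -(-14 + (-6 + 6 - 1*10)) = -(-14 + (-6 + 6 - 10)) = -(-14 - 10) = -1*(-24) = 24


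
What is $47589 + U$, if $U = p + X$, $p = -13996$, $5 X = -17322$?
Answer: $\frac{150643}{5} \approx 30129.0$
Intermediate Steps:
$X = - \frac{17322}{5}$ ($X = \frac{1}{5} \left(-17322\right) = - \frac{17322}{5} \approx -3464.4$)
$U = - \frac{87302}{5}$ ($U = -13996 - \frac{17322}{5} = - \frac{87302}{5} \approx -17460.0$)
$47589 + U = 47589 - \frac{87302}{5} = \frac{150643}{5}$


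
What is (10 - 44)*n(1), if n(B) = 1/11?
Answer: -34/11 ≈ -3.0909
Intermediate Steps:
n(B) = 1/11
(10 - 44)*n(1) = (10 - 44)*(1/11) = -34*1/11 = -34/11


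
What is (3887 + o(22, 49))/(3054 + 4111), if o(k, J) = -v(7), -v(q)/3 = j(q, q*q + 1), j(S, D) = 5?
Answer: 3902/7165 ≈ 0.54459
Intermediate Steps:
v(q) = -15 (v(q) = -3*5 = -15)
o(k, J) = 15 (o(k, J) = -1*(-15) = 15)
(3887 + o(22, 49))/(3054 + 4111) = (3887 + 15)/(3054 + 4111) = 3902/7165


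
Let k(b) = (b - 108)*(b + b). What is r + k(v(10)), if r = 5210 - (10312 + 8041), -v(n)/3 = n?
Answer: -4863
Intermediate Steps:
v(n) = -3*n
k(b) = 2*b*(-108 + b) (k(b) = (-108 + b)*(2*b) = 2*b*(-108 + b))
r = -13143 (r = 5210 - 1*18353 = 5210 - 18353 = -13143)
r + k(v(10)) = -13143 + 2*(-3*10)*(-108 - 3*10) = -13143 + 2*(-30)*(-108 - 30) = -13143 + 2*(-30)*(-138) = -13143 + 8280 = -4863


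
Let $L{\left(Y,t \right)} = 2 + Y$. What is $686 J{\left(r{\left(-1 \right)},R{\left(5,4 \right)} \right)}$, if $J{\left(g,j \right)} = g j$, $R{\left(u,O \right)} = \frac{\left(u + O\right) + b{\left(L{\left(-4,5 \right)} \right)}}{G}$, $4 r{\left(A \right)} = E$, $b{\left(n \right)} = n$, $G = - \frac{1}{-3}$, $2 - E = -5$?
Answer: $\frac{50421}{2} \approx 25211.0$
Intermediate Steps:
$E = 7$ ($E = 2 - -5 = 2 + 5 = 7$)
$G = \frac{1}{3}$ ($G = \left(-1\right) \left(- \frac{1}{3}\right) = \frac{1}{3} \approx 0.33333$)
$r{\left(A \right)} = \frac{7}{4}$ ($r{\left(A \right)} = \frac{1}{4} \cdot 7 = \frac{7}{4}$)
$R{\left(u,O \right)} = -6 + 3 O + 3 u$ ($R{\left(u,O \right)} = \left(\left(u + O\right) + \left(2 - 4\right)\right) \frac{1}{\frac{1}{3}} = \left(\left(O + u\right) - 2\right) 3 = \left(-2 + O + u\right) 3 = -6 + 3 O + 3 u$)
$686 J{\left(r{\left(-1 \right)},R{\left(5,4 \right)} \right)} = 686 \frac{7 \left(-6 + 3 \cdot 4 + 3 \cdot 5\right)}{4} = 686 \frac{7 \left(-6 + 12 + 15\right)}{4} = 686 \cdot \frac{7}{4} \cdot 21 = 686 \cdot \frac{147}{4} = \frac{50421}{2}$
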